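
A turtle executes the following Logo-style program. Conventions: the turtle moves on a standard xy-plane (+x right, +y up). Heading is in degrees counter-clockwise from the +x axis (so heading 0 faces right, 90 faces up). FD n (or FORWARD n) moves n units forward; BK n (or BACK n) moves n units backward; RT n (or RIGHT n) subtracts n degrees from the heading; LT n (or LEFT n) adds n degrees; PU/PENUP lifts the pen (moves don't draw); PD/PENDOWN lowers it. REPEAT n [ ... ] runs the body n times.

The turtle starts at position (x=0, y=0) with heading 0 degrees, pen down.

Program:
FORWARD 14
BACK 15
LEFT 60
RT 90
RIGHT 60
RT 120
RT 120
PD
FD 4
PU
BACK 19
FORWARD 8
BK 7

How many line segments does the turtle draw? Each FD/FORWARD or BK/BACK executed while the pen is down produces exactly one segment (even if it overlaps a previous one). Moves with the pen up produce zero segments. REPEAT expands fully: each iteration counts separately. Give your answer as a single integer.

Answer: 3

Derivation:
Executing turtle program step by step:
Start: pos=(0,0), heading=0, pen down
FD 14: (0,0) -> (14,0) [heading=0, draw]
BK 15: (14,0) -> (-1,0) [heading=0, draw]
LT 60: heading 0 -> 60
RT 90: heading 60 -> 330
RT 60: heading 330 -> 270
RT 120: heading 270 -> 150
RT 120: heading 150 -> 30
PD: pen down
FD 4: (-1,0) -> (2.464,2) [heading=30, draw]
PU: pen up
BK 19: (2.464,2) -> (-13.99,-7.5) [heading=30, move]
FD 8: (-13.99,-7.5) -> (-7.062,-3.5) [heading=30, move]
BK 7: (-7.062,-3.5) -> (-13.124,-7) [heading=30, move]
Final: pos=(-13.124,-7), heading=30, 3 segment(s) drawn
Segments drawn: 3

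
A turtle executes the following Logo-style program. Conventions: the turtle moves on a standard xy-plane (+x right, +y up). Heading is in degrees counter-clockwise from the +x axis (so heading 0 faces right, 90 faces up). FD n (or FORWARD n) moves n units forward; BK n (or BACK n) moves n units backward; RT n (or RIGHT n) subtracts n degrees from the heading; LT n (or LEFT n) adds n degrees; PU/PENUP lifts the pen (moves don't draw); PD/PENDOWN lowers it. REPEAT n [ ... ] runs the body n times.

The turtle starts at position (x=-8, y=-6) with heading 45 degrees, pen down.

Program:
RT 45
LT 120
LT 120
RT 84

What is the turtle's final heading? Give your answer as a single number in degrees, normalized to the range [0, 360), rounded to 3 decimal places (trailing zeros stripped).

Executing turtle program step by step:
Start: pos=(-8,-6), heading=45, pen down
RT 45: heading 45 -> 0
LT 120: heading 0 -> 120
LT 120: heading 120 -> 240
RT 84: heading 240 -> 156
Final: pos=(-8,-6), heading=156, 0 segment(s) drawn

Answer: 156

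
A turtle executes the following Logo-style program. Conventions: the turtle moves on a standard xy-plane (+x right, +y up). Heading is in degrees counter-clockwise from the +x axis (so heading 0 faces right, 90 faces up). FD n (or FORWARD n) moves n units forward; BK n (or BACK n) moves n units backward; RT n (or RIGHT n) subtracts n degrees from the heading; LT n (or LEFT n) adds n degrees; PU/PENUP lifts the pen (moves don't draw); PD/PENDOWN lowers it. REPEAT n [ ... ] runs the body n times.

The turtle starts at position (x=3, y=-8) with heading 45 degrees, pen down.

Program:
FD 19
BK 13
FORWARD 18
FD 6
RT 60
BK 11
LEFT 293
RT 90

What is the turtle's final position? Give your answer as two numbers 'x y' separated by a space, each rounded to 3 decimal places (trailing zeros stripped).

Executing turtle program step by step:
Start: pos=(3,-8), heading=45, pen down
FD 19: (3,-8) -> (16.435,5.435) [heading=45, draw]
BK 13: (16.435,5.435) -> (7.243,-3.757) [heading=45, draw]
FD 18: (7.243,-3.757) -> (19.971,8.971) [heading=45, draw]
FD 6: (19.971,8.971) -> (24.213,13.213) [heading=45, draw]
RT 60: heading 45 -> 345
BK 11: (24.213,13.213) -> (13.588,16.06) [heading=345, draw]
LT 293: heading 345 -> 278
RT 90: heading 278 -> 188
Final: pos=(13.588,16.06), heading=188, 5 segment(s) drawn

Answer: 13.588 16.06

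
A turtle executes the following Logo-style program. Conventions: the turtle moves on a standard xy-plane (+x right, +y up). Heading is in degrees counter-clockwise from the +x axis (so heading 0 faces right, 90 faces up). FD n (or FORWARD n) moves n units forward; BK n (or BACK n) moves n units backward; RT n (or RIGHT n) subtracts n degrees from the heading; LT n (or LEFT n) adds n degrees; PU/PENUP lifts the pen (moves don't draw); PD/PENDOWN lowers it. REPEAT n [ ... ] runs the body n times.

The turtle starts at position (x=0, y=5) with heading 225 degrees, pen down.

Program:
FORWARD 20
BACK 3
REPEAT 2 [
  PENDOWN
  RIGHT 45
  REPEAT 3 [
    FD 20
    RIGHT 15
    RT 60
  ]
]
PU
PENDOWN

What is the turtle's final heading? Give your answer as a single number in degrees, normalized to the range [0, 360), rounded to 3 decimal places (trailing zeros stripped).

Executing turtle program step by step:
Start: pos=(0,5), heading=225, pen down
FD 20: (0,5) -> (-14.142,-9.142) [heading=225, draw]
BK 3: (-14.142,-9.142) -> (-12.021,-7.021) [heading=225, draw]
REPEAT 2 [
  -- iteration 1/2 --
  PD: pen down
  RT 45: heading 225 -> 180
  REPEAT 3 [
    -- iteration 1/3 --
    FD 20: (-12.021,-7.021) -> (-32.021,-7.021) [heading=180, draw]
    RT 15: heading 180 -> 165
    RT 60: heading 165 -> 105
    -- iteration 2/3 --
    FD 20: (-32.021,-7.021) -> (-37.197,12.298) [heading=105, draw]
    RT 15: heading 105 -> 90
    RT 60: heading 90 -> 30
    -- iteration 3/3 --
    FD 20: (-37.197,12.298) -> (-19.877,22.298) [heading=30, draw]
    RT 15: heading 30 -> 15
    RT 60: heading 15 -> 315
  ]
  -- iteration 2/2 --
  PD: pen down
  RT 45: heading 315 -> 270
  REPEAT 3 [
    -- iteration 1/3 --
    FD 20: (-19.877,22.298) -> (-19.877,2.298) [heading=270, draw]
    RT 15: heading 270 -> 255
    RT 60: heading 255 -> 195
    -- iteration 2/3 --
    FD 20: (-19.877,2.298) -> (-39.195,-2.879) [heading=195, draw]
    RT 15: heading 195 -> 180
    RT 60: heading 180 -> 120
    -- iteration 3/3 --
    FD 20: (-39.195,-2.879) -> (-49.195,14.442) [heading=120, draw]
    RT 15: heading 120 -> 105
    RT 60: heading 105 -> 45
  ]
]
PU: pen up
PD: pen down
Final: pos=(-49.195,14.442), heading=45, 8 segment(s) drawn

Answer: 45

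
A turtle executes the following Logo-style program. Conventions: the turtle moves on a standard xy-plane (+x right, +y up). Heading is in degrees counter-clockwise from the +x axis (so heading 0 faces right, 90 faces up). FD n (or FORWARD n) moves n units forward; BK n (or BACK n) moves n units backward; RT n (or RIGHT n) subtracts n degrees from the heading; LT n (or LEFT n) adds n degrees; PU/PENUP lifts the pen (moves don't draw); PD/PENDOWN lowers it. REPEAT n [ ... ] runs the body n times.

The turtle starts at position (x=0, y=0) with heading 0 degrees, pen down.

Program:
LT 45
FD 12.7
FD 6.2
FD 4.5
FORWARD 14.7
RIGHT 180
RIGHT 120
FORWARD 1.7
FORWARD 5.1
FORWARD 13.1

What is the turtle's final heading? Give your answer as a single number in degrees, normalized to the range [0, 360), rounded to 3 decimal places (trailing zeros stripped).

Answer: 105

Derivation:
Executing turtle program step by step:
Start: pos=(0,0), heading=0, pen down
LT 45: heading 0 -> 45
FD 12.7: (0,0) -> (8.98,8.98) [heading=45, draw]
FD 6.2: (8.98,8.98) -> (13.364,13.364) [heading=45, draw]
FD 4.5: (13.364,13.364) -> (16.546,16.546) [heading=45, draw]
FD 14.7: (16.546,16.546) -> (26.941,26.941) [heading=45, draw]
RT 180: heading 45 -> 225
RT 120: heading 225 -> 105
FD 1.7: (26.941,26.941) -> (26.501,28.583) [heading=105, draw]
FD 5.1: (26.501,28.583) -> (25.181,33.509) [heading=105, draw]
FD 13.1: (25.181,33.509) -> (21.79,46.163) [heading=105, draw]
Final: pos=(21.79,46.163), heading=105, 7 segment(s) drawn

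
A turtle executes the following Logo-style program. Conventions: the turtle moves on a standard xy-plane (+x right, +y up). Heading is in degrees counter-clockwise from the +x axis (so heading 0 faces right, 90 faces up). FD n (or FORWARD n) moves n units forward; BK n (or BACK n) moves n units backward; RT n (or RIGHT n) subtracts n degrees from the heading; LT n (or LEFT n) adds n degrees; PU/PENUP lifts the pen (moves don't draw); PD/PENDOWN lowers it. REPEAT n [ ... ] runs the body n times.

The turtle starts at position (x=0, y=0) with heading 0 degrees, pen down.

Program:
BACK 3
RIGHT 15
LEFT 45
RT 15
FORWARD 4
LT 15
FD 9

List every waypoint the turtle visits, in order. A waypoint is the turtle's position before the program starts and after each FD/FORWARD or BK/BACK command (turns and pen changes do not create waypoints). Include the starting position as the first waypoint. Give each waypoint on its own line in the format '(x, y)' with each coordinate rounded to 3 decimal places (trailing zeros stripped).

Answer: (0, 0)
(-3, 0)
(0.864, 1.035)
(8.658, 5.535)

Derivation:
Executing turtle program step by step:
Start: pos=(0,0), heading=0, pen down
BK 3: (0,0) -> (-3,0) [heading=0, draw]
RT 15: heading 0 -> 345
LT 45: heading 345 -> 30
RT 15: heading 30 -> 15
FD 4: (-3,0) -> (0.864,1.035) [heading=15, draw]
LT 15: heading 15 -> 30
FD 9: (0.864,1.035) -> (8.658,5.535) [heading=30, draw]
Final: pos=(8.658,5.535), heading=30, 3 segment(s) drawn
Waypoints (4 total):
(0, 0)
(-3, 0)
(0.864, 1.035)
(8.658, 5.535)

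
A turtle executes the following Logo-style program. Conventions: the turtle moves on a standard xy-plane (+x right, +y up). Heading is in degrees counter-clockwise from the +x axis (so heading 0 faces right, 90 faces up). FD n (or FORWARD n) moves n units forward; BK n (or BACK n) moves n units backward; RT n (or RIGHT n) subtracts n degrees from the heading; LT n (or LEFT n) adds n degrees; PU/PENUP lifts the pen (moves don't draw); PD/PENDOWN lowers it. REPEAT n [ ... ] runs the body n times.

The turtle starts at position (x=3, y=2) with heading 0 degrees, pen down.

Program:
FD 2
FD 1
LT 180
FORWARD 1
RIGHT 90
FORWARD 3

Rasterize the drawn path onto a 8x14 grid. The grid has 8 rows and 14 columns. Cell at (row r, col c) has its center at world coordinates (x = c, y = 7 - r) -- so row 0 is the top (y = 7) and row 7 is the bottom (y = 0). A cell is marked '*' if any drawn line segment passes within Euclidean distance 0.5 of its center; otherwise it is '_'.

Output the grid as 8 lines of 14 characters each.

Segment 0: (3,2) -> (5,2)
Segment 1: (5,2) -> (6,2)
Segment 2: (6,2) -> (5,2)
Segment 3: (5,2) -> (5,5)

Answer: ______________
______________
_____*________
_____*________
_____*________
___****_______
______________
______________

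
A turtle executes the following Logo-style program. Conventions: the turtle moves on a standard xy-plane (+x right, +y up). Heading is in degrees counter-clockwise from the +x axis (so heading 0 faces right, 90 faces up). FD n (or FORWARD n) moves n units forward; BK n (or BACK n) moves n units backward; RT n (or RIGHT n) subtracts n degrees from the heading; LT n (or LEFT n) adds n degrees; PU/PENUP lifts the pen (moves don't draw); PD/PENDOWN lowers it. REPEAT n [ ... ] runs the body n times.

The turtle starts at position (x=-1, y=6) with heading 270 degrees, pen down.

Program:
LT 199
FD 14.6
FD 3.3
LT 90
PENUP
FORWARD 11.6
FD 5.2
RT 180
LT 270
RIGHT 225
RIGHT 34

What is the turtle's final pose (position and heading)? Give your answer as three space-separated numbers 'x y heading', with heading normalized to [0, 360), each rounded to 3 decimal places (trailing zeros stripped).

Answer: -22.712 17.455 30

Derivation:
Executing turtle program step by step:
Start: pos=(-1,6), heading=270, pen down
LT 199: heading 270 -> 109
FD 14.6: (-1,6) -> (-5.753,19.805) [heading=109, draw]
FD 3.3: (-5.753,19.805) -> (-6.828,22.925) [heading=109, draw]
LT 90: heading 109 -> 199
PU: pen up
FD 11.6: (-6.828,22.925) -> (-17.796,19.148) [heading=199, move]
FD 5.2: (-17.796,19.148) -> (-22.712,17.455) [heading=199, move]
RT 180: heading 199 -> 19
LT 270: heading 19 -> 289
RT 225: heading 289 -> 64
RT 34: heading 64 -> 30
Final: pos=(-22.712,17.455), heading=30, 2 segment(s) drawn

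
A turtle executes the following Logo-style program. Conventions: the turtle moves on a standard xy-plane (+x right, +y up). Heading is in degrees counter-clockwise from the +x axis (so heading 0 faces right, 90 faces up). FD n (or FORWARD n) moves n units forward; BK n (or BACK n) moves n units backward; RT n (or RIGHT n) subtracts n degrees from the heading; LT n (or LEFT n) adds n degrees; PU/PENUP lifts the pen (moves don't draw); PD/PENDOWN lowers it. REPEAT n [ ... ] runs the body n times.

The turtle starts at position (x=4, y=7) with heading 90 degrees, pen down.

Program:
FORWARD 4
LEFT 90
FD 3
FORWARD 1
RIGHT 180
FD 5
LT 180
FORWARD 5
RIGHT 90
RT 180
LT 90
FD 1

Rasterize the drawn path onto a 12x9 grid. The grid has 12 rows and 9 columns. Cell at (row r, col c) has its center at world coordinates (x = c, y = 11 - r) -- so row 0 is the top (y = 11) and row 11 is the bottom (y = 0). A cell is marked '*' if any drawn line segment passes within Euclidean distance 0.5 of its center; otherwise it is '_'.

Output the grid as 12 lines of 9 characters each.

Segment 0: (4,7) -> (4,11)
Segment 1: (4,11) -> (1,11)
Segment 2: (1,11) -> (0,11)
Segment 3: (0,11) -> (5,11)
Segment 4: (5,11) -> (0,11)
Segment 5: (0,11) -> (1,11)

Answer: ******___
____*____
____*____
____*____
____*____
_________
_________
_________
_________
_________
_________
_________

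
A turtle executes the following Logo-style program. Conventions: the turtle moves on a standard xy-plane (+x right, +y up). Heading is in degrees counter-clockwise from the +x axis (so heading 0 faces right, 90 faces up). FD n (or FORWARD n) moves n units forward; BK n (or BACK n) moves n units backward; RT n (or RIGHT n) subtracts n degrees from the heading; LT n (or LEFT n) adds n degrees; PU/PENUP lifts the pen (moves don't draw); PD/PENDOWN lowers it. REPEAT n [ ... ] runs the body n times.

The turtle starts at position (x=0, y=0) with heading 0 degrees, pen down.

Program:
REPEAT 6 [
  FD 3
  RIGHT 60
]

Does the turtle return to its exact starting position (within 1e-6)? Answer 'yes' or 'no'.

Executing turtle program step by step:
Start: pos=(0,0), heading=0, pen down
REPEAT 6 [
  -- iteration 1/6 --
  FD 3: (0,0) -> (3,0) [heading=0, draw]
  RT 60: heading 0 -> 300
  -- iteration 2/6 --
  FD 3: (3,0) -> (4.5,-2.598) [heading=300, draw]
  RT 60: heading 300 -> 240
  -- iteration 3/6 --
  FD 3: (4.5,-2.598) -> (3,-5.196) [heading=240, draw]
  RT 60: heading 240 -> 180
  -- iteration 4/6 --
  FD 3: (3,-5.196) -> (0,-5.196) [heading=180, draw]
  RT 60: heading 180 -> 120
  -- iteration 5/6 --
  FD 3: (0,-5.196) -> (-1.5,-2.598) [heading=120, draw]
  RT 60: heading 120 -> 60
  -- iteration 6/6 --
  FD 3: (-1.5,-2.598) -> (0,0) [heading=60, draw]
  RT 60: heading 60 -> 0
]
Final: pos=(0,0), heading=0, 6 segment(s) drawn

Start position: (0, 0)
Final position: (0, 0)
Distance = 0; < 1e-6 -> CLOSED

Answer: yes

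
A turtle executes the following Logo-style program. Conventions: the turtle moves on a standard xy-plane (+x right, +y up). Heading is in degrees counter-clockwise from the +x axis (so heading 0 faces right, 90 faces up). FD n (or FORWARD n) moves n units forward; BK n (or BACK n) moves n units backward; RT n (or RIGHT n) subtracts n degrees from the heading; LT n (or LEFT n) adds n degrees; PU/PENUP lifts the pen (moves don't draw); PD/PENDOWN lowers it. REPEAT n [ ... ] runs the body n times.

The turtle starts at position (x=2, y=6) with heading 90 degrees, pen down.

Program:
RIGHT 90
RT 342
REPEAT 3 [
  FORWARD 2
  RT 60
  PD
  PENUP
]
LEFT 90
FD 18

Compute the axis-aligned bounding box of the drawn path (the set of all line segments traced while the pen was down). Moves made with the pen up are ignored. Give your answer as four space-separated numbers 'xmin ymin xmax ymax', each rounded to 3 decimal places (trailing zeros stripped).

Answer: 2 6 3.902 6.618

Derivation:
Executing turtle program step by step:
Start: pos=(2,6), heading=90, pen down
RT 90: heading 90 -> 0
RT 342: heading 0 -> 18
REPEAT 3 [
  -- iteration 1/3 --
  FD 2: (2,6) -> (3.902,6.618) [heading=18, draw]
  RT 60: heading 18 -> 318
  PD: pen down
  PU: pen up
  -- iteration 2/3 --
  FD 2: (3.902,6.618) -> (5.388,5.28) [heading=318, move]
  RT 60: heading 318 -> 258
  PD: pen down
  PU: pen up
  -- iteration 3/3 --
  FD 2: (5.388,5.28) -> (4.973,3.323) [heading=258, move]
  RT 60: heading 258 -> 198
  PD: pen down
  PU: pen up
]
LT 90: heading 198 -> 288
FD 18: (4.973,3.323) -> (10.535,-13.796) [heading=288, move]
Final: pos=(10.535,-13.796), heading=288, 1 segment(s) drawn

Segment endpoints: x in {2, 3.902}, y in {6, 6.618}
xmin=2, ymin=6, xmax=3.902, ymax=6.618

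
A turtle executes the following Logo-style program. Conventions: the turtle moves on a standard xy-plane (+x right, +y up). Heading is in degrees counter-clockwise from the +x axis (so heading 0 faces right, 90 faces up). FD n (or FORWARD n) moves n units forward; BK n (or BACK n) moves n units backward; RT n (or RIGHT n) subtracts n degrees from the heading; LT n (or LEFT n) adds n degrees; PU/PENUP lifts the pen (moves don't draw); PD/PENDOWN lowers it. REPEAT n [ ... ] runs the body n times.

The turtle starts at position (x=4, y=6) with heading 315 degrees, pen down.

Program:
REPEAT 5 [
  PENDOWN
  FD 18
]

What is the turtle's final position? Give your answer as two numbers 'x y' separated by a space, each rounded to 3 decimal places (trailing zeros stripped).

Executing turtle program step by step:
Start: pos=(4,6), heading=315, pen down
REPEAT 5 [
  -- iteration 1/5 --
  PD: pen down
  FD 18: (4,6) -> (16.728,-6.728) [heading=315, draw]
  -- iteration 2/5 --
  PD: pen down
  FD 18: (16.728,-6.728) -> (29.456,-19.456) [heading=315, draw]
  -- iteration 3/5 --
  PD: pen down
  FD 18: (29.456,-19.456) -> (42.184,-32.184) [heading=315, draw]
  -- iteration 4/5 --
  PD: pen down
  FD 18: (42.184,-32.184) -> (54.912,-44.912) [heading=315, draw]
  -- iteration 5/5 --
  PD: pen down
  FD 18: (54.912,-44.912) -> (67.64,-57.64) [heading=315, draw]
]
Final: pos=(67.64,-57.64), heading=315, 5 segment(s) drawn

Answer: 67.64 -57.64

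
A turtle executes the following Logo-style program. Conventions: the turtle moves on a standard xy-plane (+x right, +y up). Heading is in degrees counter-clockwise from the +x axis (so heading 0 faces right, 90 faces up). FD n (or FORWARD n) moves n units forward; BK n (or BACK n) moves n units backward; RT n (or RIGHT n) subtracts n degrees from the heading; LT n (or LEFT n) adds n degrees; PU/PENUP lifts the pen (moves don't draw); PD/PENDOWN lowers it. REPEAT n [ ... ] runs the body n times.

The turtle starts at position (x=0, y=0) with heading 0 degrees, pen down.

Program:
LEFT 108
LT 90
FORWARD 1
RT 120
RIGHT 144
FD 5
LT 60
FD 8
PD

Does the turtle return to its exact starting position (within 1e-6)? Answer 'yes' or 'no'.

Executing turtle program step by step:
Start: pos=(0,0), heading=0, pen down
LT 108: heading 0 -> 108
LT 90: heading 108 -> 198
FD 1: (0,0) -> (-0.951,-0.309) [heading=198, draw]
RT 120: heading 198 -> 78
RT 144: heading 78 -> 294
FD 5: (-0.951,-0.309) -> (1.083,-4.877) [heading=294, draw]
LT 60: heading 294 -> 354
FD 8: (1.083,-4.877) -> (9.039,-5.713) [heading=354, draw]
PD: pen down
Final: pos=(9.039,-5.713), heading=354, 3 segment(s) drawn

Start position: (0, 0)
Final position: (9.039, -5.713)
Distance = 10.693; >= 1e-6 -> NOT closed

Answer: no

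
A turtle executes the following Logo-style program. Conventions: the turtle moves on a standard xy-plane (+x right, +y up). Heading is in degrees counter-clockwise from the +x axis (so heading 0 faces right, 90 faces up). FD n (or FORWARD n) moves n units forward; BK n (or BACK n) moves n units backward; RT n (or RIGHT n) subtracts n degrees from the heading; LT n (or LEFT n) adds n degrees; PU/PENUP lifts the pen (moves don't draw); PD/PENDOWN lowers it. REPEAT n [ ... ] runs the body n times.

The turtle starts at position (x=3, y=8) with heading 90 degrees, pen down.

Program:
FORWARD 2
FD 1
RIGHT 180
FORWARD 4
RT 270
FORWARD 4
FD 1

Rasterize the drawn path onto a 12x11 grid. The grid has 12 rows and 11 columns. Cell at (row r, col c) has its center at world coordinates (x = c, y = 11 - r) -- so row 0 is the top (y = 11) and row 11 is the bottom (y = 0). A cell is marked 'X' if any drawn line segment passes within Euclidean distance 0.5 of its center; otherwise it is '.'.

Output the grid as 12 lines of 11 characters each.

Answer: ...X.......
...X.......
...X.......
...X.......
...XXXXXX..
...........
...........
...........
...........
...........
...........
...........

Derivation:
Segment 0: (3,8) -> (3,10)
Segment 1: (3,10) -> (3,11)
Segment 2: (3,11) -> (3,7)
Segment 3: (3,7) -> (7,7)
Segment 4: (7,7) -> (8,7)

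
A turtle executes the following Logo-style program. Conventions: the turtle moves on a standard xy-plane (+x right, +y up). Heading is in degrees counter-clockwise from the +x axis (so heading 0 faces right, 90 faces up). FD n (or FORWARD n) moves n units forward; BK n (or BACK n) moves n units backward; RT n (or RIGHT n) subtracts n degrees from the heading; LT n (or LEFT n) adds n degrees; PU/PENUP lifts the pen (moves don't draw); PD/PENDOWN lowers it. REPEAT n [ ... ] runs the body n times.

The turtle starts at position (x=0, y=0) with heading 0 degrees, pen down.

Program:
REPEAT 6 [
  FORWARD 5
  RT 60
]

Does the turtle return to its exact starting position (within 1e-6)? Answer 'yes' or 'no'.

Executing turtle program step by step:
Start: pos=(0,0), heading=0, pen down
REPEAT 6 [
  -- iteration 1/6 --
  FD 5: (0,0) -> (5,0) [heading=0, draw]
  RT 60: heading 0 -> 300
  -- iteration 2/6 --
  FD 5: (5,0) -> (7.5,-4.33) [heading=300, draw]
  RT 60: heading 300 -> 240
  -- iteration 3/6 --
  FD 5: (7.5,-4.33) -> (5,-8.66) [heading=240, draw]
  RT 60: heading 240 -> 180
  -- iteration 4/6 --
  FD 5: (5,-8.66) -> (0,-8.66) [heading=180, draw]
  RT 60: heading 180 -> 120
  -- iteration 5/6 --
  FD 5: (0,-8.66) -> (-2.5,-4.33) [heading=120, draw]
  RT 60: heading 120 -> 60
  -- iteration 6/6 --
  FD 5: (-2.5,-4.33) -> (0,0) [heading=60, draw]
  RT 60: heading 60 -> 0
]
Final: pos=(0,0), heading=0, 6 segment(s) drawn

Start position: (0, 0)
Final position: (0, 0)
Distance = 0; < 1e-6 -> CLOSED

Answer: yes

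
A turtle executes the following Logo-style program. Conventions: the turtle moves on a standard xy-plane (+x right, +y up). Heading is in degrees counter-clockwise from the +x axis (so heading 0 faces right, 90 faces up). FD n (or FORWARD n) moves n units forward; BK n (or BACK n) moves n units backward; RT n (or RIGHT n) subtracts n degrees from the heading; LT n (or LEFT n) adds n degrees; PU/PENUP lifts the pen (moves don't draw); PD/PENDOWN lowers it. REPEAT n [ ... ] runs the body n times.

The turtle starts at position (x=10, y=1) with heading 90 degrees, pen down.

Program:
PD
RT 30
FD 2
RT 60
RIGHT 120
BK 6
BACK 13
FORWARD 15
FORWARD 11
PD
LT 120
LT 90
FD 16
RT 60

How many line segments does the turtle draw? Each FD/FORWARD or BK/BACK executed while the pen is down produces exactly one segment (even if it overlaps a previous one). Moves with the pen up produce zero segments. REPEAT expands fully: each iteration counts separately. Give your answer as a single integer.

Executing turtle program step by step:
Start: pos=(10,1), heading=90, pen down
PD: pen down
RT 30: heading 90 -> 60
FD 2: (10,1) -> (11,2.732) [heading=60, draw]
RT 60: heading 60 -> 0
RT 120: heading 0 -> 240
BK 6: (11,2.732) -> (14,7.928) [heading=240, draw]
BK 13: (14,7.928) -> (20.5,19.187) [heading=240, draw]
FD 15: (20.5,19.187) -> (13,6.196) [heading=240, draw]
FD 11: (13,6.196) -> (7.5,-3.33) [heading=240, draw]
PD: pen down
LT 120: heading 240 -> 0
LT 90: heading 0 -> 90
FD 16: (7.5,-3.33) -> (7.5,12.67) [heading=90, draw]
RT 60: heading 90 -> 30
Final: pos=(7.5,12.67), heading=30, 6 segment(s) drawn
Segments drawn: 6

Answer: 6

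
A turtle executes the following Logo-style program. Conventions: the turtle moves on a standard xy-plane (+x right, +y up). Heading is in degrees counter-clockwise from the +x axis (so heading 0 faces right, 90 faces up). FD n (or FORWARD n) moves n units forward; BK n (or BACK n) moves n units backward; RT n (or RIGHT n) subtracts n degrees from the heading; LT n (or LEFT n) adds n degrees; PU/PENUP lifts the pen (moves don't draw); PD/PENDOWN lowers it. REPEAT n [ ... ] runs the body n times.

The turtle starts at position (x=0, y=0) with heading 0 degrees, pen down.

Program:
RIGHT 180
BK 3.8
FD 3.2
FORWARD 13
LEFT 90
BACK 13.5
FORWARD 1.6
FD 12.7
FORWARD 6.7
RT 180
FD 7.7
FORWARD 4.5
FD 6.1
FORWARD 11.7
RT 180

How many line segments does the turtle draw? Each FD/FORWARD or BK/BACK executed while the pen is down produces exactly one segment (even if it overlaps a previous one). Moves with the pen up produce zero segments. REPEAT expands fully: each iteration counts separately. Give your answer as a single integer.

Answer: 11

Derivation:
Executing turtle program step by step:
Start: pos=(0,0), heading=0, pen down
RT 180: heading 0 -> 180
BK 3.8: (0,0) -> (3.8,0) [heading=180, draw]
FD 3.2: (3.8,0) -> (0.6,0) [heading=180, draw]
FD 13: (0.6,0) -> (-12.4,0) [heading=180, draw]
LT 90: heading 180 -> 270
BK 13.5: (-12.4,0) -> (-12.4,13.5) [heading=270, draw]
FD 1.6: (-12.4,13.5) -> (-12.4,11.9) [heading=270, draw]
FD 12.7: (-12.4,11.9) -> (-12.4,-0.8) [heading=270, draw]
FD 6.7: (-12.4,-0.8) -> (-12.4,-7.5) [heading=270, draw]
RT 180: heading 270 -> 90
FD 7.7: (-12.4,-7.5) -> (-12.4,0.2) [heading=90, draw]
FD 4.5: (-12.4,0.2) -> (-12.4,4.7) [heading=90, draw]
FD 6.1: (-12.4,4.7) -> (-12.4,10.8) [heading=90, draw]
FD 11.7: (-12.4,10.8) -> (-12.4,22.5) [heading=90, draw]
RT 180: heading 90 -> 270
Final: pos=(-12.4,22.5), heading=270, 11 segment(s) drawn
Segments drawn: 11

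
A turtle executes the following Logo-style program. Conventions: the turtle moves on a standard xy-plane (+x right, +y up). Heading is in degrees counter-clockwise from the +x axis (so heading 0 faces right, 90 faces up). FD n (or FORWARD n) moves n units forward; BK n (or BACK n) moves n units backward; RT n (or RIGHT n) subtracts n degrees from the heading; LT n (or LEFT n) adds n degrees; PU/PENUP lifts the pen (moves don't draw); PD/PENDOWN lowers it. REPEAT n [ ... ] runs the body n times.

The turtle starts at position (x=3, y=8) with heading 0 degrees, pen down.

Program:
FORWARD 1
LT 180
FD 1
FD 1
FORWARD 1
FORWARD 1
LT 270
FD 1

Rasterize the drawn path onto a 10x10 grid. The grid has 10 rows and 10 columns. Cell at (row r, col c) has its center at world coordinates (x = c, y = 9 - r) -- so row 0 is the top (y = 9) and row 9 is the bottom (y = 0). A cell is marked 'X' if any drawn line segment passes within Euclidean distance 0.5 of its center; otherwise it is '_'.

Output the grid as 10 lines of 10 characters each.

Segment 0: (3,8) -> (4,8)
Segment 1: (4,8) -> (3,8)
Segment 2: (3,8) -> (2,8)
Segment 3: (2,8) -> (1,8)
Segment 4: (1,8) -> (0,8)
Segment 5: (0,8) -> (0,9)

Answer: X_________
XXXXX_____
__________
__________
__________
__________
__________
__________
__________
__________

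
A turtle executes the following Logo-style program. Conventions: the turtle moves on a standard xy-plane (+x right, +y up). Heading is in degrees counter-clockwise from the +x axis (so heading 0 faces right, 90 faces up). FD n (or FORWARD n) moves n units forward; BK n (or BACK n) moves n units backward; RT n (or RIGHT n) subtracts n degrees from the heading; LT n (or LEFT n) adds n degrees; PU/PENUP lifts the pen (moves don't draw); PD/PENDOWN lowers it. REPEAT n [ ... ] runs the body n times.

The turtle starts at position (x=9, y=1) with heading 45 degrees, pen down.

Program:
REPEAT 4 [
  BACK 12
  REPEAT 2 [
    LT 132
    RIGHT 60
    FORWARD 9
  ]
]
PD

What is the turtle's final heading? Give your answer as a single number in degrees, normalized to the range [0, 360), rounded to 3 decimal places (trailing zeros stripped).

Answer: 261

Derivation:
Executing turtle program step by step:
Start: pos=(9,1), heading=45, pen down
REPEAT 4 [
  -- iteration 1/4 --
  BK 12: (9,1) -> (0.515,-7.485) [heading=45, draw]
  REPEAT 2 [
    -- iteration 1/2 --
    LT 132: heading 45 -> 177
    RT 60: heading 177 -> 117
    FD 9: (0.515,-7.485) -> (-3.571,0.534) [heading=117, draw]
    -- iteration 2/2 --
    LT 132: heading 117 -> 249
    RT 60: heading 249 -> 189
    FD 9: (-3.571,0.534) -> (-12.46,-0.874) [heading=189, draw]
  ]
  -- iteration 2/4 --
  BK 12: (-12.46,-0.874) -> (-0.608,1.003) [heading=189, draw]
  REPEAT 2 [
    -- iteration 1/2 --
    LT 132: heading 189 -> 321
    RT 60: heading 321 -> 261
    FD 9: (-0.608,1.003) -> (-2.016,-7.886) [heading=261, draw]
    -- iteration 2/2 --
    LT 132: heading 261 -> 33
    RT 60: heading 33 -> 333
    FD 9: (-2.016,-7.886) -> (6.003,-11.972) [heading=333, draw]
  ]
  -- iteration 3/4 --
  BK 12: (6.003,-11.972) -> (-4.689,-6.524) [heading=333, draw]
  REPEAT 2 [
    -- iteration 1/2 --
    LT 132: heading 333 -> 105
    RT 60: heading 105 -> 45
    FD 9: (-4.689,-6.524) -> (1.675,-0.16) [heading=45, draw]
    -- iteration 2/2 --
    LT 132: heading 45 -> 177
    RT 60: heading 177 -> 117
    FD 9: (1.675,-0.16) -> (-2.411,7.859) [heading=117, draw]
  ]
  -- iteration 4/4 --
  BK 12: (-2.411,7.859) -> (3.037,-2.833) [heading=117, draw]
  REPEAT 2 [
    -- iteration 1/2 --
    LT 132: heading 117 -> 249
    RT 60: heading 249 -> 189
    FD 9: (3.037,-2.833) -> (-5.852,-4.241) [heading=189, draw]
    -- iteration 2/2 --
    LT 132: heading 189 -> 321
    RT 60: heading 321 -> 261
    FD 9: (-5.852,-4.241) -> (-7.26,-13.13) [heading=261, draw]
  ]
]
PD: pen down
Final: pos=(-7.26,-13.13), heading=261, 12 segment(s) drawn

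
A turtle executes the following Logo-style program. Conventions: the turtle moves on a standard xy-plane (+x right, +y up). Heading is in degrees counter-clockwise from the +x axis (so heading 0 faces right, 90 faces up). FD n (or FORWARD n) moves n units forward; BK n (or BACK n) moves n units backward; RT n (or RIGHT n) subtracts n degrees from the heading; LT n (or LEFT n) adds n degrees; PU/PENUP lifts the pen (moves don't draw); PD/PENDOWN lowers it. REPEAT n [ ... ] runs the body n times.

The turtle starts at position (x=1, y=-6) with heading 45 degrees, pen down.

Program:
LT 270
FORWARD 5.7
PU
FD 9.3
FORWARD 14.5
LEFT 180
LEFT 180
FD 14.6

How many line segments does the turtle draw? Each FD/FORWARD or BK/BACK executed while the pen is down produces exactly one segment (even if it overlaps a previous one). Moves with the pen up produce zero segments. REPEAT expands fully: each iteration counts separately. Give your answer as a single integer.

Answer: 1

Derivation:
Executing turtle program step by step:
Start: pos=(1,-6), heading=45, pen down
LT 270: heading 45 -> 315
FD 5.7: (1,-6) -> (5.031,-10.031) [heading=315, draw]
PU: pen up
FD 9.3: (5.031,-10.031) -> (11.607,-16.607) [heading=315, move]
FD 14.5: (11.607,-16.607) -> (21.86,-26.86) [heading=315, move]
LT 180: heading 315 -> 135
LT 180: heading 135 -> 315
FD 14.6: (21.86,-26.86) -> (32.183,-37.183) [heading=315, move]
Final: pos=(32.183,-37.183), heading=315, 1 segment(s) drawn
Segments drawn: 1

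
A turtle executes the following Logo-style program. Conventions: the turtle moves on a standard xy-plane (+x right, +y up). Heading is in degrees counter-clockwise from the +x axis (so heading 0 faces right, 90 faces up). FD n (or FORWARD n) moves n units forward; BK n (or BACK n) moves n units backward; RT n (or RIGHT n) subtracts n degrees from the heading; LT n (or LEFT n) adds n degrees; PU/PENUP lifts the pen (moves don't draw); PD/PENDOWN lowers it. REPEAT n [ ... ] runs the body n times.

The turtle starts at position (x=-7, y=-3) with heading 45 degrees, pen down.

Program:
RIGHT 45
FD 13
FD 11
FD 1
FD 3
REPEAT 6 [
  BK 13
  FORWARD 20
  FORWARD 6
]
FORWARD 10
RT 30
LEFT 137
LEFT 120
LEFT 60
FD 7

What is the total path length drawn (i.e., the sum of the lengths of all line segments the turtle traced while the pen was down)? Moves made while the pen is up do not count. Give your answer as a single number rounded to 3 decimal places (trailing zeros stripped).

Answer: 279

Derivation:
Executing turtle program step by step:
Start: pos=(-7,-3), heading=45, pen down
RT 45: heading 45 -> 0
FD 13: (-7,-3) -> (6,-3) [heading=0, draw]
FD 11: (6,-3) -> (17,-3) [heading=0, draw]
FD 1: (17,-3) -> (18,-3) [heading=0, draw]
FD 3: (18,-3) -> (21,-3) [heading=0, draw]
REPEAT 6 [
  -- iteration 1/6 --
  BK 13: (21,-3) -> (8,-3) [heading=0, draw]
  FD 20: (8,-3) -> (28,-3) [heading=0, draw]
  FD 6: (28,-3) -> (34,-3) [heading=0, draw]
  -- iteration 2/6 --
  BK 13: (34,-3) -> (21,-3) [heading=0, draw]
  FD 20: (21,-3) -> (41,-3) [heading=0, draw]
  FD 6: (41,-3) -> (47,-3) [heading=0, draw]
  -- iteration 3/6 --
  BK 13: (47,-3) -> (34,-3) [heading=0, draw]
  FD 20: (34,-3) -> (54,-3) [heading=0, draw]
  FD 6: (54,-3) -> (60,-3) [heading=0, draw]
  -- iteration 4/6 --
  BK 13: (60,-3) -> (47,-3) [heading=0, draw]
  FD 20: (47,-3) -> (67,-3) [heading=0, draw]
  FD 6: (67,-3) -> (73,-3) [heading=0, draw]
  -- iteration 5/6 --
  BK 13: (73,-3) -> (60,-3) [heading=0, draw]
  FD 20: (60,-3) -> (80,-3) [heading=0, draw]
  FD 6: (80,-3) -> (86,-3) [heading=0, draw]
  -- iteration 6/6 --
  BK 13: (86,-3) -> (73,-3) [heading=0, draw]
  FD 20: (73,-3) -> (93,-3) [heading=0, draw]
  FD 6: (93,-3) -> (99,-3) [heading=0, draw]
]
FD 10: (99,-3) -> (109,-3) [heading=0, draw]
RT 30: heading 0 -> 330
LT 137: heading 330 -> 107
LT 120: heading 107 -> 227
LT 60: heading 227 -> 287
FD 7: (109,-3) -> (111.047,-9.694) [heading=287, draw]
Final: pos=(111.047,-9.694), heading=287, 24 segment(s) drawn

Segment lengths:
  seg 1: (-7,-3) -> (6,-3), length = 13
  seg 2: (6,-3) -> (17,-3), length = 11
  seg 3: (17,-3) -> (18,-3), length = 1
  seg 4: (18,-3) -> (21,-3), length = 3
  seg 5: (21,-3) -> (8,-3), length = 13
  seg 6: (8,-3) -> (28,-3), length = 20
  seg 7: (28,-3) -> (34,-3), length = 6
  seg 8: (34,-3) -> (21,-3), length = 13
  seg 9: (21,-3) -> (41,-3), length = 20
  seg 10: (41,-3) -> (47,-3), length = 6
  seg 11: (47,-3) -> (34,-3), length = 13
  seg 12: (34,-3) -> (54,-3), length = 20
  seg 13: (54,-3) -> (60,-3), length = 6
  seg 14: (60,-3) -> (47,-3), length = 13
  seg 15: (47,-3) -> (67,-3), length = 20
  seg 16: (67,-3) -> (73,-3), length = 6
  seg 17: (73,-3) -> (60,-3), length = 13
  seg 18: (60,-3) -> (80,-3), length = 20
  seg 19: (80,-3) -> (86,-3), length = 6
  seg 20: (86,-3) -> (73,-3), length = 13
  seg 21: (73,-3) -> (93,-3), length = 20
  seg 22: (93,-3) -> (99,-3), length = 6
  seg 23: (99,-3) -> (109,-3), length = 10
  seg 24: (109,-3) -> (111.047,-9.694), length = 7
Total = 279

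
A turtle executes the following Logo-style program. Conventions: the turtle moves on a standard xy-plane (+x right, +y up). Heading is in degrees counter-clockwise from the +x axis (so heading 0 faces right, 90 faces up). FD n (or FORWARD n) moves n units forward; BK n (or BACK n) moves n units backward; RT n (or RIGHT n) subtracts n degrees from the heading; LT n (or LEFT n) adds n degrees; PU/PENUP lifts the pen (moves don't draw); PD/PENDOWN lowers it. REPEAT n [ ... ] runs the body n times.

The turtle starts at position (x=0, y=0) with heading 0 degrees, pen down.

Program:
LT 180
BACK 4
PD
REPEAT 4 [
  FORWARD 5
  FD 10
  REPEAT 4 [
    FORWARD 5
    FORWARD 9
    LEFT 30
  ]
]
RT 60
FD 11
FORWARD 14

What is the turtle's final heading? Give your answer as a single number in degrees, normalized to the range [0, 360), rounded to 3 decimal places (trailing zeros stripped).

Answer: 240

Derivation:
Executing turtle program step by step:
Start: pos=(0,0), heading=0, pen down
LT 180: heading 0 -> 180
BK 4: (0,0) -> (4,0) [heading=180, draw]
PD: pen down
REPEAT 4 [
  -- iteration 1/4 --
  FD 5: (4,0) -> (-1,0) [heading=180, draw]
  FD 10: (-1,0) -> (-11,0) [heading=180, draw]
  REPEAT 4 [
    -- iteration 1/4 --
    FD 5: (-11,0) -> (-16,0) [heading=180, draw]
    FD 9: (-16,0) -> (-25,0) [heading=180, draw]
    LT 30: heading 180 -> 210
    -- iteration 2/4 --
    FD 5: (-25,0) -> (-29.33,-2.5) [heading=210, draw]
    FD 9: (-29.33,-2.5) -> (-37.124,-7) [heading=210, draw]
    LT 30: heading 210 -> 240
    -- iteration 3/4 --
    FD 5: (-37.124,-7) -> (-39.624,-11.33) [heading=240, draw]
    FD 9: (-39.624,-11.33) -> (-44.124,-19.124) [heading=240, draw]
    LT 30: heading 240 -> 270
    -- iteration 4/4 --
    FD 5: (-44.124,-19.124) -> (-44.124,-24.124) [heading=270, draw]
    FD 9: (-44.124,-24.124) -> (-44.124,-33.124) [heading=270, draw]
    LT 30: heading 270 -> 300
  ]
  -- iteration 2/4 --
  FD 5: (-44.124,-33.124) -> (-41.624,-37.454) [heading=300, draw]
  FD 10: (-41.624,-37.454) -> (-36.624,-46.115) [heading=300, draw]
  REPEAT 4 [
    -- iteration 1/4 --
    FD 5: (-36.624,-46.115) -> (-34.124,-50.445) [heading=300, draw]
    FD 9: (-34.124,-50.445) -> (-29.624,-58.239) [heading=300, draw]
    LT 30: heading 300 -> 330
    -- iteration 2/4 --
    FD 5: (-29.624,-58.239) -> (-25.294,-60.739) [heading=330, draw]
    FD 9: (-25.294,-60.739) -> (-17.5,-65.239) [heading=330, draw]
    LT 30: heading 330 -> 0
    -- iteration 3/4 --
    FD 5: (-17.5,-65.239) -> (-12.5,-65.239) [heading=0, draw]
    FD 9: (-12.5,-65.239) -> (-3.5,-65.239) [heading=0, draw]
    LT 30: heading 0 -> 30
    -- iteration 4/4 --
    FD 5: (-3.5,-65.239) -> (0.83,-62.739) [heading=30, draw]
    FD 9: (0.83,-62.739) -> (8.624,-58.239) [heading=30, draw]
    LT 30: heading 30 -> 60
  ]
  -- iteration 3/4 --
  FD 5: (8.624,-58.239) -> (11.124,-53.909) [heading=60, draw]
  FD 10: (11.124,-53.909) -> (16.124,-45.249) [heading=60, draw]
  REPEAT 4 [
    -- iteration 1/4 --
    FD 5: (16.124,-45.249) -> (18.624,-40.919) [heading=60, draw]
    FD 9: (18.624,-40.919) -> (23.124,-33.124) [heading=60, draw]
    LT 30: heading 60 -> 90
    -- iteration 2/4 --
    FD 5: (23.124,-33.124) -> (23.124,-28.124) [heading=90, draw]
    FD 9: (23.124,-28.124) -> (23.124,-19.124) [heading=90, draw]
    LT 30: heading 90 -> 120
    -- iteration 3/4 --
    FD 5: (23.124,-19.124) -> (20.624,-14.794) [heading=120, draw]
    FD 9: (20.624,-14.794) -> (16.124,-7) [heading=120, draw]
    LT 30: heading 120 -> 150
    -- iteration 4/4 --
    FD 5: (16.124,-7) -> (11.794,-4.5) [heading=150, draw]
    FD 9: (11.794,-4.5) -> (4,0) [heading=150, draw]
    LT 30: heading 150 -> 180
  ]
  -- iteration 4/4 --
  FD 5: (4,0) -> (-1,0) [heading=180, draw]
  FD 10: (-1,0) -> (-11,0) [heading=180, draw]
  REPEAT 4 [
    -- iteration 1/4 --
    FD 5: (-11,0) -> (-16,0) [heading=180, draw]
    FD 9: (-16,0) -> (-25,0) [heading=180, draw]
    LT 30: heading 180 -> 210
    -- iteration 2/4 --
    FD 5: (-25,0) -> (-29.33,-2.5) [heading=210, draw]
    FD 9: (-29.33,-2.5) -> (-37.124,-7) [heading=210, draw]
    LT 30: heading 210 -> 240
    -- iteration 3/4 --
    FD 5: (-37.124,-7) -> (-39.624,-11.33) [heading=240, draw]
    FD 9: (-39.624,-11.33) -> (-44.124,-19.124) [heading=240, draw]
    LT 30: heading 240 -> 270
    -- iteration 4/4 --
    FD 5: (-44.124,-19.124) -> (-44.124,-24.124) [heading=270, draw]
    FD 9: (-44.124,-24.124) -> (-44.124,-33.124) [heading=270, draw]
    LT 30: heading 270 -> 300
  ]
]
RT 60: heading 300 -> 240
FD 11: (-44.124,-33.124) -> (-49.624,-42.651) [heading=240, draw]
FD 14: (-49.624,-42.651) -> (-56.624,-54.775) [heading=240, draw]
Final: pos=(-56.624,-54.775), heading=240, 43 segment(s) drawn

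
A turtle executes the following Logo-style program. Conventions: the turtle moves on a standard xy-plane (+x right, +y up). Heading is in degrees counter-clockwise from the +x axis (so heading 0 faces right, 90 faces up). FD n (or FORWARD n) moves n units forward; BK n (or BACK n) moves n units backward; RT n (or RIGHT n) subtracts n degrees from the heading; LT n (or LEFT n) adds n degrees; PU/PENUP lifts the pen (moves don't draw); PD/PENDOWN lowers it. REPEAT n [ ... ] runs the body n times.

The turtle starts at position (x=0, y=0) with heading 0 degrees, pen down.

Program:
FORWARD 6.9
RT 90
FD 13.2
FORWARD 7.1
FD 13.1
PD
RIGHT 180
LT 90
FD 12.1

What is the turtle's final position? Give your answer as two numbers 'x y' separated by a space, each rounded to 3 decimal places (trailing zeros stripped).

Answer: -5.2 -33.4

Derivation:
Executing turtle program step by step:
Start: pos=(0,0), heading=0, pen down
FD 6.9: (0,0) -> (6.9,0) [heading=0, draw]
RT 90: heading 0 -> 270
FD 13.2: (6.9,0) -> (6.9,-13.2) [heading=270, draw]
FD 7.1: (6.9,-13.2) -> (6.9,-20.3) [heading=270, draw]
FD 13.1: (6.9,-20.3) -> (6.9,-33.4) [heading=270, draw]
PD: pen down
RT 180: heading 270 -> 90
LT 90: heading 90 -> 180
FD 12.1: (6.9,-33.4) -> (-5.2,-33.4) [heading=180, draw]
Final: pos=(-5.2,-33.4), heading=180, 5 segment(s) drawn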